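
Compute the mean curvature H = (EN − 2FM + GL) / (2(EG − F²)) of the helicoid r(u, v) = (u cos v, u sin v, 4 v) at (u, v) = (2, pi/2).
H = 0

With E = 1, F = 0, G = u^2 + 16, L = 0, M = -4/sqrt(u^2 + 16), N = 0, assemble
  H = (EN − 2FM + GL) / (2(EG − F²)) = 0.
At (u, v) = (2, pi/2): H = 0.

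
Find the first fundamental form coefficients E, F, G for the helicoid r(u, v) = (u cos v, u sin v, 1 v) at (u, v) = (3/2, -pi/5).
E = 1;  F = 0;  G = 13/4

Partials: r_u = (cos(v), sin(v), 0), r_v = (-u*sin(v), u*cos(v), 1). As functions of (u, v):
  E = r_u · r_u = 1,
  F = r_u · r_v = 0,
  G = r_v · r_v = u^2 + 1.
Evaluating at (u, v) = (3/2, -pi/5): E = 1, F = 0, G = 13/4.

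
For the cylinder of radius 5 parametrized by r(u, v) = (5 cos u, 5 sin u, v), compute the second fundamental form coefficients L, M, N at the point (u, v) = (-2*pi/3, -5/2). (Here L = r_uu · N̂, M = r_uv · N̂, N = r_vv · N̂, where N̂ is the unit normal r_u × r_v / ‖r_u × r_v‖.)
L = -5;  M = 0;  N = 0

Compute the unit normal N̂(u, v) = (cos(u), sin(u), 0), and the second partials r_uu, r_uv, r_vv. Take dot products:
  L(u, v) = r_uu · N̂ = -5,
  M(u, v) = r_uv · N̂ = 0,
  N(u, v) = r_vv · N̂ = 0.
Evaluating at (u, v) = (-2*pi/3, -5/2):
  L = -5, M = 0, N = 0.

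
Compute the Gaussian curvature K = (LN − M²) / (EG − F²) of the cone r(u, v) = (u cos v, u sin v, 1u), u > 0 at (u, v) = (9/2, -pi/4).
K = 0

Coefficients of the first fundamental form: E = 2, F = 0, G = u^2.
Coefficients of the second fundamental form: L = 0, M = 0, N = sqrt(2)*u^2/(2*Abs(u)).
Assemble K = (LN − M²)/(EG − F²) = 0. At (u, v) = (9/2, -pi/4): K = 0.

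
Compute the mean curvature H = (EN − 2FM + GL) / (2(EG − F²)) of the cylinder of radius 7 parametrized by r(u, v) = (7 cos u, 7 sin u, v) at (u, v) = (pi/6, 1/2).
H = -1/14

With E = 49, F = 0, G = 1, L = -7, M = 0, N = 0, assemble
  H = (EN − 2FM + GL) / (2(EG − F²)) = -1/14.
At (u, v) = (pi/6, 1/2): H = -1/14.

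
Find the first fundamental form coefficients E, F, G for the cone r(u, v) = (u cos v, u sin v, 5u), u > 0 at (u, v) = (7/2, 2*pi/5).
E = 26;  F = 0;  G = 49/4

Partials: r_u = (cos(v), sin(v), 5), r_v = (-u*sin(v), u*cos(v), 0). As functions of (u, v):
  E = r_u · r_u = 26,
  F = r_u · r_v = 0,
  G = r_v · r_v = u^2.
Evaluating at (u, v) = (7/2, 2*pi/5): E = 26, F = 0, G = 49/4.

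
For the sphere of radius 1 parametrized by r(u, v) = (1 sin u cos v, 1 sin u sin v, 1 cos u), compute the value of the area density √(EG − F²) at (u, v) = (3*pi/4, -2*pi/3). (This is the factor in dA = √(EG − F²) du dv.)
√(EG − F²)|_{(3*pi/4, -2*pi/3)} = sqrt(2)/2

E = 1, F = 0, G = sin(u)^2, so EG − F² = sin(u)^2. Taking the positive square root: √(EG − F²) = Abs(sin(u)). At (u, v) = (3*pi/4, -2*pi/3): sqrt(2)/2.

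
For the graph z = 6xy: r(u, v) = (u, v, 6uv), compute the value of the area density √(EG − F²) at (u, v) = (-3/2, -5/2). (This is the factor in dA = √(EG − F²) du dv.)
√(EG − F²)|_{(-3/2, -5/2)} = sqrt(307)

E = 36*v^2 + 1, F = 36*u*v, G = 36*u^2 + 1, so EG − F² = 36*u^2 + 36*v^2 + 1. Taking the positive square root: √(EG − F²) = sqrt(36*u^2 + 36*v^2 + 1). At (u, v) = (-3/2, -5/2): sqrt(307).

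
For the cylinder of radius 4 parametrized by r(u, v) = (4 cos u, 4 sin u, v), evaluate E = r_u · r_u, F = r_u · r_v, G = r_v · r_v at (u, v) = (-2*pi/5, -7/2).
E = 16;  F = 0;  G = 1

Partials: r_u = (-4*sin(u), 4*cos(u), 0), r_v = (0, 0, 1). As functions of (u, v):
  E = r_u · r_u = 16,
  F = r_u · r_v = 0,
  G = r_v · r_v = 1.
Evaluating at (u, v) = (-2*pi/5, -7/2): E = 16, F = 0, G = 1.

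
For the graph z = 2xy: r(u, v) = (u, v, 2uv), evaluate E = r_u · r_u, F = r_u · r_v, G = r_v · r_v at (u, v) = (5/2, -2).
E = 17;  F = -20;  G = 26

Partials: r_u = (1, 0, 2*v), r_v = (0, 1, 2*u). As functions of (u, v):
  E = r_u · r_u = 4*v^2 + 1,
  F = r_u · r_v = 4*u*v,
  G = r_v · r_v = 4*u^2 + 1.
Evaluating at (u, v) = (5/2, -2): E = 17, F = -20, G = 26.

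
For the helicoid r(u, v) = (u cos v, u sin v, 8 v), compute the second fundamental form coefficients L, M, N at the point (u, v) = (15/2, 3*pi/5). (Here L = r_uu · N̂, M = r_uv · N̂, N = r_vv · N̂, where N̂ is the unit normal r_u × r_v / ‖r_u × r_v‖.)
L = 0;  M = -16*sqrt(481)/481;  N = 0

Compute the unit normal N̂(u, v) = (8*sin(v)/sqrt(u^2 + 64), -8*cos(v)/sqrt(u^2 + 64), u/sqrt(u^2 + 64)), and the second partials r_uu, r_uv, r_vv. Take dot products:
  L(u, v) = r_uu · N̂ = 0,
  M(u, v) = r_uv · N̂ = -8/sqrt(u^2 + 64),
  N(u, v) = r_vv · N̂ = 0.
Evaluating at (u, v) = (15/2, 3*pi/5):
  L = 0, M = -16*sqrt(481)/481, N = 0.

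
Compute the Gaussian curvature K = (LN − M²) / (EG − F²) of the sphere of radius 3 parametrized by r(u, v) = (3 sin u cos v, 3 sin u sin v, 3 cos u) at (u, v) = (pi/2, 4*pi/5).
K = 1/9

Coefficients of the first fundamental form: E = 9, F = 0, G = 9*sin(u)^2.
Coefficients of the second fundamental form: L = -3*sin(u)/Abs(sin(u)), M = 0, N = -3*sin(u)^3/Abs(sin(u)).
Assemble K = (LN − M²)/(EG − F²) = 1/9. At (u, v) = (pi/2, 4*pi/5): K = 1/9.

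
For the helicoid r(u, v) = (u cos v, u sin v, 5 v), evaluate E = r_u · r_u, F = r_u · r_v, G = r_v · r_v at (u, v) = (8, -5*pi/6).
E = 1;  F = 0;  G = 89

Partials: r_u = (cos(v), sin(v), 0), r_v = (-u*sin(v), u*cos(v), 5). As functions of (u, v):
  E = r_u · r_u = 1,
  F = r_u · r_v = 0,
  G = r_v · r_v = u^2 + 25.
Evaluating at (u, v) = (8, -5*pi/6): E = 1, F = 0, G = 89.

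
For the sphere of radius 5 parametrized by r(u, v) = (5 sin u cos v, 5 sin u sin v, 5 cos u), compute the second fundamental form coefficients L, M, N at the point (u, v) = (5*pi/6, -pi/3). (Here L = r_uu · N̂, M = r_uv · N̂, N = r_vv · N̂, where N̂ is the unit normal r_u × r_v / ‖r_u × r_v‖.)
L = -5;  M = 0;  N = -5/4

Compute the unit normal N̂(u, v) = (sin(u)^2*cos(v)/Abs(sin(u)), sin(u)^2*sin(v)/Abs(sin(u)), sin(2*u)/(2*Abs(sin(u)))), and the second partials r_uu, r_uv, r_vv. Take dot products:
  L(u, v) = r_uu · N̂ = -5*sin(u)/Abs(sin(u)),
  M(u, v) = r_uv · N̂ = 0,
  N(u, v) = r_vv · N̂ = -5*sin(u)^3/Abs(sin(u)).
Evaluating at (u, v) = (5*pi/6, -pi/3):
  L = -5, M = 0, N = -5/4.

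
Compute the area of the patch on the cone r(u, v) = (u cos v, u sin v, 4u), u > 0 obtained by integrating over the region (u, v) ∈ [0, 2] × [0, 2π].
Area = 4*sqrt(17)*pi

Area = ∫∫ √(EG − F²) du dv with √(EG − F²) = sqrt(17)*Abs(u). Integrating over [0, 2] × [0, 2π] gives 4*sqrt(17)*pi.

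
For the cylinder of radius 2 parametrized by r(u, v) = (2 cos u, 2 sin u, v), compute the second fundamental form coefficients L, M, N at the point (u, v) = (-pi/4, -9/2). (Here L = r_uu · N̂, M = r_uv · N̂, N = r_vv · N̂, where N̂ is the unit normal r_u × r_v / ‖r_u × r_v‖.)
L = -2;  M = 0;  N = 0

Compute the unit normal N̂(u, v) = (cos(u), sin(u), 0), and the second partials r_uu, r_uv, r_vv. Take dot products:
  L(u, v) = r_uu · N̂ = -2,
  M(u, v) = r_uv · N̂ = 0,
  N(u, v) = r_vv · N̂ = 0.
Evaluating at (u, v) = (-pi/4, -9/2):
  L = -2, M = 0, N = 0.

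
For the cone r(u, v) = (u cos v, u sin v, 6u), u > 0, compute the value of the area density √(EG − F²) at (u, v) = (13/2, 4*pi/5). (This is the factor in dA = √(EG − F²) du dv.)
√(EG − F²)|_{(13/2, 4*pi/5)} = 13*sqrt(37)/2

E = 37, F = 0, G = u^2, so EG − F² = 37*u^2. Taking the positive square root: √(EG − F²) = sqrt(37)*Abs(u). At (u, v) = (13/2, 4*pi/5): 13*sqrt(37)/2.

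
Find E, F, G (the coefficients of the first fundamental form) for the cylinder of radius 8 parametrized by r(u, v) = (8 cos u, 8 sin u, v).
E = 64;  F = 0;  G = 1

Compute partials: r_u = (-8*sin(u), 8*cos(u), 0), r_v = (0, 0, 1). Then
  E = r_u · r_u = 64,
  F = r_u · r_v = 0,
  G = r_v · r_v = 1.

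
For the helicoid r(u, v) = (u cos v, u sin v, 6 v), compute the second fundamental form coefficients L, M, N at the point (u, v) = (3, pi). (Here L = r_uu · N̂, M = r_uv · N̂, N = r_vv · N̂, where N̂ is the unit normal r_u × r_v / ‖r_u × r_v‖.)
L = 0;  M = -2*sqrt(5)/5;  N = 0

Compute the unit normal N̂(u, v) = (6*sin(v)/sqrt(u^2 + 36), -6*cos(v)/sqrt(u^2 + 36), u/sqrt(u^2 + 36)), and the second partials r_uu, r_uv, r_vv. Take dot products:
  L(u, v) = r_uu · N̂ = 0,
  M(u, v) = r_uv · N̂ = -6/sqrt(u^2 + 36),
  N(u, v) = r_vv · N̂ = 0.
Evaluating at (u, v) = (3, pi):
  L = 0, M = -2*sqrt(5)/5, N = 0.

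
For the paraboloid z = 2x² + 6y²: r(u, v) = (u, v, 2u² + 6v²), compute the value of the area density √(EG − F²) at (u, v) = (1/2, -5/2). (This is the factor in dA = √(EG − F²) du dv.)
√(EG − F²)|_{(1/2, -5/2)} = sqrt(905)

E = 16*u^2 + 1, F = 48*u*v, G = 144*v^2 + 1, so EG − F² = 16*u^2 + 144*v^2 + 1. Taking the positive square root: √(EG − F²) = sqrt(16*u^2 + 144*v^2 + 1). At (u, v) = (1/2, -5/2): sqrt(905).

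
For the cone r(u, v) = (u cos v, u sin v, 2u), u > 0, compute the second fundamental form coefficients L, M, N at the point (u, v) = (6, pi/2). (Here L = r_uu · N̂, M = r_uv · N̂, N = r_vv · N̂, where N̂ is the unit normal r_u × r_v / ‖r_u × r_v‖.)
L = 0;  M = 0;  N = 12*sqrt(5)/5

Compute the unit normal N̂(u, v) = (-2*sqrt(5)*u*cos(v)/(5*Abs(u)), -2*sqrt(5)*u*sin(v)/(5*Abs(u)), sqrt(5)*u/(5*Abs(u))), and the second partials r_uu, r_uv, r_vv. Take dot products:
  L(u, v) = r_uu · N̂ = 0,
  M(u, v) = r_uv · N̂ = 0,
  N(u, v) = r_vv · N̂ = 2*sqrt(5)*u^2/(5*Abs(u)).
Evaluating at (u, v) = (6, pi/2):
  L = 0, M = 0, N = 12*sqrt(5)/5.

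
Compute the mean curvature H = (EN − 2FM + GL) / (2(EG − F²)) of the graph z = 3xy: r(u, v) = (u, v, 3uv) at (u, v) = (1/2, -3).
H = 324*sqrt(337)/113569

With E = 9*v^2 + 1, F = 9*u*v, G = 9*u^2 + 1, L = 0, M = 3/sqrt(9*u^2 + 9*v^2 + 1), N = 0, assemble
  H = (EN − 2FM + GL) / (2(EG − F²)) = -27*u*v/(9*u^2 + 9*v^2 + 1)^(3/2).
At (u, v) = (1/2, -3): H = 324*sqrt(337)/113569.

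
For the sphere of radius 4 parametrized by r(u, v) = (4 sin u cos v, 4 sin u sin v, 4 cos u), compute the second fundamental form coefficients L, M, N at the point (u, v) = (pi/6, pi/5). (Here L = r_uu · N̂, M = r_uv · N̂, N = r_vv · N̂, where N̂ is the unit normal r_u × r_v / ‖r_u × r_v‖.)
L = -4;  M = 0;  N = -1

Compute the unit normal N̂(u, v) = (sin(u)^2*cos(v)/Abs(sin(u)), sin(u)^2*sin(v)/Abs(sin(u)), sin(2*u)/(2*Abs(sin(u)))), and the second partials r_uu, r_uv, r_vv. Take dot products:
  L(u, v) = r_uu · N̂ = -4*sin(u)/Abs(sin(u)),
  M(u, v) = r_uv · N̂ = 0,
  N(u, v) = r_vv · N̂ = -4*sin(u)^3/Abs(sin(u)).
Evaluating at (u, v) = (pi/6, pi/5):
  L = -4, M = 0, N = -1.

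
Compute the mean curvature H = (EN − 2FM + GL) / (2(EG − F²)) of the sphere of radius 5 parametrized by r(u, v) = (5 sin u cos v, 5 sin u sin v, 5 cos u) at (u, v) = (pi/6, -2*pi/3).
H = -1/5

With E = 25, F = 0, G = 25*sin(u)^2, L = -5*sin(u)/Abs(sin(u)), M = 0, N = -5*sin(u)^3/Abs(sin(u)), assemble
  H = (EN − 2FM + GL) / (2(EG − F²)) = -sin(u)/(5*Abs(sin(u))).
At (u, v) = (pi/6, -2*pi/3): H = -1/5.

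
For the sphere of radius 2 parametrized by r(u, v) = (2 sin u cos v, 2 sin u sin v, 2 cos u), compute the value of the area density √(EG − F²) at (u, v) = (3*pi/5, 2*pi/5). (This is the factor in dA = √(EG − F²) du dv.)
√(EG − F²)|_{(3*pi/5, 2*pi/5)} = sqrt(2*sqrt(5) + 10)

E = 4, F = 0, G = 4*sin(u)^2, so EG − F² = 16*sin(u)^2. Taking the positive square root: √(EG − F²) = 4*Abs(sin(u)). At (u, v) = (3*pi/5, 2*pi/5): sqrt(2*sqrt(5) + 10).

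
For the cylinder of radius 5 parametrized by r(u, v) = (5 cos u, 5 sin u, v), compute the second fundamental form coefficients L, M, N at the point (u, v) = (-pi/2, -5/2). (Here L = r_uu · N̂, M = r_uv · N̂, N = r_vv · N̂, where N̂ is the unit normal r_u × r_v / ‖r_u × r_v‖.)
L = -5;  M = 0;  N = 0

Compute the unit normal N̂(u, v) = (cos(u), sin(u), 0), and the second partials r_uu, r_uv, r_vv. Take dot products:
  L(u, v) = r_uu · N̂ = -5,
  M(u, v) = r_uv · N̂ = 0,
  N(u, v) = r_vv · N̂ = 0.
Evaluating at (u, v) = (-pi/2, -5/2):
  L = -5, M = 0, N = 0.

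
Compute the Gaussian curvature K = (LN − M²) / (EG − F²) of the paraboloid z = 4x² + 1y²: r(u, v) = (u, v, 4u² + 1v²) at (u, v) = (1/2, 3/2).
K = 4/169

Coefficients of the first fundamental form: E = 64*u^2 + 1, F = 16*u*v, G = 4*v^2 + 1.
Coefficients of the second fundamental form: L = 8/sqrt(64*u^2 + 4*v^2 + 1), M = 0, N = 2/sqrt(64*u^2 + 4*v^2 + 1).
Assemble K = (LN − M²)/(EG − F²) = 16/(4096*u^4 + 512*u^2*v^2 + 128*u^2 + 16*v^4 + 8*v^2 + 1). At (u, v) = (1/2, 3/2): K = 4/169.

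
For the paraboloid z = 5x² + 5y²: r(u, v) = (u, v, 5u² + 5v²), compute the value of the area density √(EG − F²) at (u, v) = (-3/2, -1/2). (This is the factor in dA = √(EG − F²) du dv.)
√(EG − F²)|_{(-3/2, -1/2)} = sqrt(251)

E = 100*u^2 + 1, F = 100*u*v, G = 100*v^2 + 1, so EG − F² = 100*u^2 + 100*v^2 + 1. Taking the positive square root: √(EG − F²) = sqrt(100*u^2 + 100*v^2 + 1). At (u, v) = (-3/2, -1/2): sqrt(251).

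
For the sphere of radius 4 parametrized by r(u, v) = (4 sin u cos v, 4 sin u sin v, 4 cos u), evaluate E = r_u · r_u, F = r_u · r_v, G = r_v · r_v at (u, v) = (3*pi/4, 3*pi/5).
E = 16;  F = 0;  G = 8

Partials: r_u = (4*cos(u)*cos(v), 4*sin(v)*cos(u), -4*sin(u)), r_v = (-4*sin(u)*sin(v), 4*sin(u)*cos(v), 0). As functions of (u, v):
  E = r_u · r_u = 16,
  F = r_u · r_v = 0,
  G = r_v · r_v = 16*sin(u)^2.
Evaluating at (u, v) = (3*pi/4, 3*pi/5): E = 16, F = 0, G = 8.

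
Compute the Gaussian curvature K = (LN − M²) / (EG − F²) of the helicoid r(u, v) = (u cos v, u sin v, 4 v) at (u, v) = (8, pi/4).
K = -1/400

Coefficients of the first fundamental form: E = 1, F = 0, G = u^2 + 16.
Coefficients of the second fundamental form: L = 0, M = -4/sqrt(u^2 + 16), N = 0.
Assemble K = (LN − M²)/(EG − F²) = -16/(u^2 + 16)^2. At (u, v) = (8, pi/4): K = -1/400.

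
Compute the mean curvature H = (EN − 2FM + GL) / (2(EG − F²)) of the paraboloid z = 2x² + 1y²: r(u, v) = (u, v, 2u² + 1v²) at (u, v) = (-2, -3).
H = 139*sqrt(101)/10201

With E = 16*u^2 + 1, F = 8*u*v, G = 4*v^2 + 1, L = 4/sqrt(16*u^2 + 4*v^2 + 1), M = 0, N = 2/sqrt(16*u^2 + 4*v^2 + 1), assemble
  H = (EN − 2FM + GL) / (2(EG − F²)) = (16*u^2 + 8*v^2 + 3)/(16*u^2 + 4*v^2 + 1)^(3/2).
At (u, v) = (-2, -3): H = 139*sqrt(101)/10201.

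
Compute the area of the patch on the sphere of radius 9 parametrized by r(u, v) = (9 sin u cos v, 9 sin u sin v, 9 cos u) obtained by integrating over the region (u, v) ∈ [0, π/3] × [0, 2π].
Area = 81*pi

Area = ∫∫ √(EG − F²) du dv with √(EG − F²) = 81*Abs(sin(u)). Integrating over [0, π/3] × [0, 2π] gives 81*pi.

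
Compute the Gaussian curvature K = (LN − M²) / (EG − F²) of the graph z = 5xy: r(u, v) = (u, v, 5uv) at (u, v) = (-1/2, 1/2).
K = -100/729

Coefficients of the first fundamental form: E = 25*v^2 + 1, F = 25*u*v, G = 25*u^2 + 1.
Coefficients of the second fundamental form: L = 0, M = 5/sqrt(25*u^2 + 25*v^2 + 1), N = 0.
Assemble K = (LN − M²)/(EG − F²) = -25/(625*u^4 + 1250*u^2*v^2 + 50*u^2 + 625*v^4 + 50*v^2 + 1). At (u, v) = (-1/2, 1/2): K = -100/729.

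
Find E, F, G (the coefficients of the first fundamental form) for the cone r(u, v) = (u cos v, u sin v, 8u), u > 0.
E = 65;  F = 0;  G = u^2

Compute partials: r_u = (cos(v), sin(v), 8), r_v = (-u*sin(v), u*cos(v), 0). Then
  E = r_u · r_u = 65,
  F = r_u · r_v = 0,
  G = r_v · r_v = u^2.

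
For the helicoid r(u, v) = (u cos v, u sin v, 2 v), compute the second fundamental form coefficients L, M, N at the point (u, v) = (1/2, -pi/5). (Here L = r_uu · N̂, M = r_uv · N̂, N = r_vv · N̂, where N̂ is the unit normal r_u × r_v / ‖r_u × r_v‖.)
L = 0;  M = -4*sqrt(17)/17;  N = 0

Compute the unit normal N̂(u, v) = (2*sin(v)/sqrt(u^2 + 4), -2*cos(v)/sqrt(u^2 + 4), u/sqrt(u^2 + 4)), and the second partials r_uu, r_uv, r_vv. Take dot products:
  L(u, v) = r_uu · N̂ = 0,
  M(u, v) = r_uv · N̂ = -2/sqrt(u^2 + 4),
  N(u, v) = r_vv · N̂ = 0.
Evaluating at (u, v) = (1/2, -pi/5):
  L = 0, M = -4*sqrt(17)/17, N = 0.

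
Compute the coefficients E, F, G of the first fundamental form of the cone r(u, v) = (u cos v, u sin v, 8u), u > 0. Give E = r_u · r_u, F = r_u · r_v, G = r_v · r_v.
E = 65;  F = 0;  G = u^2

Compute partials: r_u = (cos(v), sin(v), 8), r_v = (-u*sin(v), u*cos(v), 0). Then
  E = r_u · r_u = 65,
  F = r_u · r_v = 0,
  G = r_v · r_v = u^2.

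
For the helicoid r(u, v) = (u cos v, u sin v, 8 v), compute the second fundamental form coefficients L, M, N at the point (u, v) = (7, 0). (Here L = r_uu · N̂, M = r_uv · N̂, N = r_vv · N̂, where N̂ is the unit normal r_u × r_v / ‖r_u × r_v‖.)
L = 0;  M = -8*sqrt(113)/113;  N = 0

Compute the unit normal N̂(u, v) = (8*sin(v)/sqrt(u^2 + 64), -8*cos(v)/sqrt(u^2 + 64), u/sqrt(u^2 + 64)), and the second partials r_uu, r_uv, r_vv. Take dot products:
  L(u, v) = r_uu · N̂ = 0,
  M(u, v) = r_uv · N̂ = -8/sqrt(u^2 + 64),
  N(u, v) = r_vv · N̂ = 0.
Evaluating at (u, v) = (7, 0):
  L = 0, M = -8*sqrt(113)/113, N = 0.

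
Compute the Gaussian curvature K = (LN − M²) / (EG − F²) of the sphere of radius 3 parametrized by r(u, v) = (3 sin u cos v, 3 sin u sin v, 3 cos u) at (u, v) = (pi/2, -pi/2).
K = 1/9

Coefficients of the first fundamental form: E = 9, F = 0, G = 9*sin(u)^2.
Coefficients of the second fundamental form: L = -3*sin(u)/Abs(sin(u)), M = 0, N = -3*sin(u)^3/Abs(sin(u)).
Assemble K = (LN − M²)/(EG − F²) = 1/9. At (u, v) = (pi/2, -pi/2): K = 1/9.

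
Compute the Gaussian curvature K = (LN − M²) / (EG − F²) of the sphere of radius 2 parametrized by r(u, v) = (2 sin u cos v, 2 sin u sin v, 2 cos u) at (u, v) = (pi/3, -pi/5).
K = 1/4

Coefficients of the first fundamental form: E = 4, F = 0, G = 4*sin(u)^2.
Coefficients of the second fundamental form: L = -2*sin(u)/Abs(sin(u)), M = 0, N = -2*sin(u)^3/Abs(sin(u)).
Assemble K = (LN − M²)/(EG − F²) = 1/4. At (u, v) = (pi/3, -pi/5): K = 1/4.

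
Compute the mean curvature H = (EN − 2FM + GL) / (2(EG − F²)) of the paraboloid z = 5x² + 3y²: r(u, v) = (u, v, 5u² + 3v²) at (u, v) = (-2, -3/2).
H = 1613*sqrt(482)/232324

With E = 100*u^2 + 1, F = 60*u*v, G = 36*v^2 + 1, L = 10/sqrt(100*u^2 + 36*v^2 + 1), M = 0, N = 6/sqrt(100*u^2 + 36*v^2 + 1), assemble
  H = (EN − 2FM + GL) / (2(EG − F²)) = 4*(75*u^2 + 45*v^2 + 2)/(100*u^2 + 36*v^2 + 1)^(3/2).
At (u, v) = (-2, -3/2): H = 1613*sqrt(482)/232324.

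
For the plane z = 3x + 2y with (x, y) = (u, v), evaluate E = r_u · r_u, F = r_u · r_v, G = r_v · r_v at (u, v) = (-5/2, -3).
E = 10;  F = 6;  G = 5

Partials: r_u = (1, 0, 3), r_v = (0, 1, 2). As functions of (u, v):
  E = r_u · r_u = 10,
  F = r_u · r_v = 6,
  G = r_v · r_v = 5.
Evaluating at (u, v) = (-5/2, -3): E = 10, F = 6, G = 5.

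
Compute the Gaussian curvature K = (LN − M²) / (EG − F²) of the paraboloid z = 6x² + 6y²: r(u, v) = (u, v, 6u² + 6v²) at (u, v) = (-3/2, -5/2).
K = 144/1500625

Coefficients of the first fundamental form: E = 144*u^2 + 1, F = 144*u*v, G = 144*v^2 + 1.
Coefficients of the second fundamental form: L = 12/sqrt(144*u^2 + 144*v^2 + 1), M = 0, N = 12/sqrt(144*u^2 + 144*v^2 + 1).
Assemble K = (LN − M²)/(EG − F²) = 144/(20736*u^4 + 41472*u^2*v^2 + 288*u^2 + 20736*v^4 + 288*v^2 + 1). At (u, v) = (-3/2, -5/2): K = 144/1500625.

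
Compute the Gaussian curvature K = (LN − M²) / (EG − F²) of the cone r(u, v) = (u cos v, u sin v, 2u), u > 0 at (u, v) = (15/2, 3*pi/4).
K = 0

Coefficients of the first fundamental form: E = 5, F = 0, G = u^2.
Coefficients of the second fundamental form: L = 0, M = 0, N = 2*sqrt(5)*u^2/(5*Abs(u)).
Assemble K = (LN − M²)/(EG − F²) = 0. At (u, v) = (15/2, 3*pi/4): K = 0.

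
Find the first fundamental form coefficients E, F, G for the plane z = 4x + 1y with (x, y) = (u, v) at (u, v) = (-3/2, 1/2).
E = 17;  F = 4;  G = 2

Partials: r_u = (1, 0, 4), r_v = (0, 1, 1). As functions of (u, v):
  E = r_u · r_u = 17,
  F = r_u · r_v = 4,
  G = r_v · r_v = 2.
Evaluating at (u, v) = (-3/2, 1/2): E = 17, F = 4, G = 2.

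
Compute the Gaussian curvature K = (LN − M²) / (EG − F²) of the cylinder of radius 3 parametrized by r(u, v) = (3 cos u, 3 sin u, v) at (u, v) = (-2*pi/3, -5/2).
K = 0

Coefficients of the first fundamental form: E = 9, F = 0, G = 1.
Coefficients of the second fundamental form: L = -3, M = 0, N = 0.
Assemble K = (LN − M²)/(EG − F²) = 0. At (u, v) = (-2*pi/3, -5/2): K = 0.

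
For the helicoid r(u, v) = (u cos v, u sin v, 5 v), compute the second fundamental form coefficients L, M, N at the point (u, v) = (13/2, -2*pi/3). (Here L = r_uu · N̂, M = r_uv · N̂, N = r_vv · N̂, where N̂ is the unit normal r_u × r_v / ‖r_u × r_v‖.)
L = 0;  M = -10*sqrt(269)/269;  N = 0

Compute the unit normal N̂(u, v) = (5*sin(v)/sqrt(u^2 + 25), -5*cos(v)/sqrt(u^2 + 25), u/sqrt(u^2 + 25)), and the second partials r_uu, r_uv, r_vv. Take dot products:
  L(u, v) = r_uu · N̂ = 0,
  M(u, v) = r_uv · N̂ = -5/sqrt(u^2 + 25),
  N(u, v) = r_vv · N̂ = 0.
Evaluating at (u, v) = (13/2, -2*pi/3):
  L = 0, M = -10*sqrt(269)/269, N = 0.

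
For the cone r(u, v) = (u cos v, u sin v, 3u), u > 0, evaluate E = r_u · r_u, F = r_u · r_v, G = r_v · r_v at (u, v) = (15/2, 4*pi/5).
E = 10;  F = 0;  G = 225/4

Partials: r_u = (cos(v), sin(v), 3), r_v = (-u*sin(v), u*cos(v), 0). As functions of (u, v):
  E = r_u · r_u = 10,
  F = r_u · r_v = 0,
  G = r_v · r_v = u^2.
Evaluating at (u, v) = (15/2, 4*pi/5): E = 10, F = 0, G = 225/4.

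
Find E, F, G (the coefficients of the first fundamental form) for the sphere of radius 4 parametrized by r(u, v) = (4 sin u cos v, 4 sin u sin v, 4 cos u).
E = 16;  F = 0;  G = 16*sin(u)^2

Compute partials: r_u = (4*cos(u)*cos(v), 4*sin(v)*cos(u), -4*sin(u)), r_v = (-4*sin(u)*sin(v), 4*sin(u)*cos(v), 0). Then
  E = r_u · r_u = 16,
  F = r_u · r_v = 0,
  G = r_v · r_v = 16*sin(u)^2.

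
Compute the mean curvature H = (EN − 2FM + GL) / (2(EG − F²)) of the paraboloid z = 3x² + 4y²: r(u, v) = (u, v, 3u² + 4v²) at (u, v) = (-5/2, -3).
H = 2635*sqrt(802)/643204

With E = 36*u^2 + 1, F = 48*u*v, G = 64*v^2 + 1, L = 6/sqrt(36*u^2 + 64*v^2 + 1), M = 0, N = 8/sqrt(36*u^2 + 64*v^2 + 1), assemble
  H = (EN − 2FM + GL) / (2(EG − F²)) = (144*u^2 + 192*v^2 + 7)/(36*u^2 + 64*v^2 + 1)^(3/2).
At (u, v) = (-5/2, -3): H = 2635*sqrt(802)/643204.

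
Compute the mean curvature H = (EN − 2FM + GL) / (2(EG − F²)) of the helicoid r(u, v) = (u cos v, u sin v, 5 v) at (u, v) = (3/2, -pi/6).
H = 0

With E = 1, F = 0, G = u^2 + 25, L = 0, M = -5/sqrt(u^2 + 25), N = 0, assemble
  H = (EN − 2FM + GL) / (2(EG − F²)) = 0.
At (u, v) = (3/2, -pi/6): H = 0.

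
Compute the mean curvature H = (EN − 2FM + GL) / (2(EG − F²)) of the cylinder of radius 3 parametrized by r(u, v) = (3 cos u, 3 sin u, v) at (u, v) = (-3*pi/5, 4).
H = -1/6

With E = 9, F = 0, G = 1, L = -3, M = 0, N = 0, assemble
  H = (EN − 2FM + GL) / (2(EG − F²)) = -1/6.
At (u, v) = (-3*pi/5, 4): H = -1/6.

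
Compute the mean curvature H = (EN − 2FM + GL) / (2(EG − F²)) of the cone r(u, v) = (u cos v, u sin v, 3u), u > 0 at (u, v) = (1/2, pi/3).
H = 3*sqrt(10)/10

With E = 10, F = 0, G = u^2, L = 0, M = 0, N = 3*sqrt(10)*u^2/(10*Abs(u)), assemble
  H = (EN − 2FM + GL) / (2(EG − F²)) = 3*sqrt(10)/(20*Abs(u)).
At (u, v) = (1/2, pi/3): H = 3*sqrt(10)/10.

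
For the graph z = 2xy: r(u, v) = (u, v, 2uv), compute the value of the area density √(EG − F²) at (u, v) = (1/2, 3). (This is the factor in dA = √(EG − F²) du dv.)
√(EG − F²)|_{(1/2, 3)} = sqrt(38)

E = 4*v^2 + 1, F = 4*u*v, G = 4*u^2 + 1, so EG − F² = 4*u^2 + 4*v^2 + 1. Taking the positive square root: √(EG − F²) = sqrt(4*u^2 + 4*v^2 + 1). At (u, v) = (1/2, 3): sqrt(38).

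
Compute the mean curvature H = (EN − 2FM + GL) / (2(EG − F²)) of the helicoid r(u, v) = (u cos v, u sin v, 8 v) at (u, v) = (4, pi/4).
H = 0

With E = 1, F = 0, G = u^2 + 64, L = 0, M = -8/sqrt(u^2 + 64), N = 0, assemble
  H = (EN − 2FM + GL) / (2(EG − F²)) = 0.
At (u, v) = (4, pi/4): H = 0.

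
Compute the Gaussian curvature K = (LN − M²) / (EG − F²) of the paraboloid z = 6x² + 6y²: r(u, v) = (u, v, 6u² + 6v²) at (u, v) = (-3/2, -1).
K = 144/219961

Coefficients of the first fundamental form: E = 144*u^2 + 1, F = 144*u*v, G = 144*v^2 + 1.
Coefficients of the second fundamental form: L = 12/sqrt(144*u^2 + 144*v^2 + 1), M = 0, N = 12/sqrt(144*u^2 + 144*v^2 + 1).
Assemble K = (LN − M²)/(EG − F²) = 144/(20736*u^4 + 41472*u^2*v^2 + 288*u^2 + 20736*v^4 + 288*v^2 + 1). At (u, v) = (-3/2, -1): K = 144/219961.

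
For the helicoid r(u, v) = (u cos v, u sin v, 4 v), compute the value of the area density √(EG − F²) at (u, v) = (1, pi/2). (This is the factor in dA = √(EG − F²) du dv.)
√(EG − F²)|_{(1, pi/2)} = sqrt(17)

E = 1, F = 0, G = u^2 + 16, so EG − F² = u^2 + 16. Taking the positive square root: √(EG − F²) = sqrt(u^2 + 16). At (u, v) = (1, pi/2): sqrt(17).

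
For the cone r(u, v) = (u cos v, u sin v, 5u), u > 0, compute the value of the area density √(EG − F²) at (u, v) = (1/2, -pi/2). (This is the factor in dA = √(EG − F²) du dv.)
√(EG − F²)|_{(1/2, -pi/2)} = sqrt(26)/2

E = 26, F = 0, G = u^2, so EG − F² = 26*u^2. Taking the positive square root: √(EG − F²) = sqrt(26)*Abs(u). At (u, v) = (1/2, -pi/2): sqrt(26)/2.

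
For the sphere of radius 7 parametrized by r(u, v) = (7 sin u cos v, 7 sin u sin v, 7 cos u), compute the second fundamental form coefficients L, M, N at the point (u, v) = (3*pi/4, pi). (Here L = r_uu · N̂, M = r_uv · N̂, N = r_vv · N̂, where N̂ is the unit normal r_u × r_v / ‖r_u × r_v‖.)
L = -7;  M = 0;  N = -7/2

Compute the unit normal N̂(u, v) = (sin(u)^2*cos(v)/Abs(sin(u)), sin(u)^2*sin(v)/Abs(sin(u)), sin(2*u)/(2*Abs(sin(u)))), and the second partials r_uu, r_uv, r_vv. Take dot products:
  L(u, v) = r_uu · N̂ = -7*sin(u)/Abs(sin(u)),
  M(u, v) = r_uv · N̂ = 0,
  N(u, v) = r_vv · N̂ = -7*sin(u)^3/Abs(sin(u)).
Evaluating at (u, v) = (3*pi/4, pi):
  L = -7, M = 0, N = -7/2.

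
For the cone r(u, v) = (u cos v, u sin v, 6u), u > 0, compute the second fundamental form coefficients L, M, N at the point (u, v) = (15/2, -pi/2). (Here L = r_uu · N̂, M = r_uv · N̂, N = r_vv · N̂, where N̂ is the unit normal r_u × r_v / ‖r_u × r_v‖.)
L = 0;  M = 0;  N = 45*sqrt(37)/37

Compute the unit normal N̂(u, v) = (-6*sqrt(37)*u*cos(v)/(37*Abs(u)), -6*sqrt(37)*u*sin(v)/(37*Abs(u)), sqrt(37)*u/(37*Abs(u))), and the second partials r_uu, r_uv, r_vv. Take dot products:
  L(u, v) = r_uu · N̂ = 0,
  M(u, v) = r_uv · N̂ = 0,
  N(u, v) = r_vv · N̂ = 6*sqrt(37)*u^2/(37*Abs(u)).
Evaluating at (u, v) = (15/2, -pi/2):
  L = 0, M = 0, N = 45*sqrt(37)/37.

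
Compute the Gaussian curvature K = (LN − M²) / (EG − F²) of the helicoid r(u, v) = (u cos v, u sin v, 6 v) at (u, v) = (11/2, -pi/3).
K = -576/70225

Coefficients of the first fundamental form: E = 1, F = 0, G = u^2 + 36.
Coefficients of the second fundamental form: L = 0, M = -6/sqrt(u^2 + 36), N = 0.
Assemble K = (LN − M²)/(EG − F²) = -36/(u^2 + 36)^2. At (u, v) = (11/2, -pi/3): K = -576/70225.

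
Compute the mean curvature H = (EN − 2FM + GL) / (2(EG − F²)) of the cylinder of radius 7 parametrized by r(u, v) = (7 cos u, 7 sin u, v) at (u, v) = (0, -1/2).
H = -1/14

With E = 49, F = 0, G = 1, L = -7, M = 0, N = 0, assemble
  H = (EN − 2FM + GL) / (2(EG − F²)) = -1/14.
At (u, v) = (0, -1/2): H = -1/14.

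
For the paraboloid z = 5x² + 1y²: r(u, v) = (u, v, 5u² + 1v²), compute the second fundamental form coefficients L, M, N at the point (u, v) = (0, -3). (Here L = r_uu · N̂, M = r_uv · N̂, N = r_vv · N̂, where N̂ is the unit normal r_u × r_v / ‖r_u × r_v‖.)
L = 10*sqrt(37)/37;  M = 0;  N = 2*sqrt(37)/37

Compute the unit normal N̂(u, v) = (-10*u/sqrt(100*u^2 + 4*v^2 + 1), -2*v/sqrt(100*u^2 + 4*v^2 + 1), 1/sqrt(100*u^2 + 4*v^2 + 1)), and the second partials r_uu, r_uv, r_vv. Take dot products:
  L(u, v) = r_uu · N̂ = 10/sqrt(100*u^2 + 4*v^2 + 1),
  M(u, v) = r_uv · N̂ = 0,
  N(u, v) = r_vv · N̂ = 2/sqrt(100*u^2 + 4*v^2 + 1).
Evaluating at (u, v) = (0, -3):
  L = 10*sqrt(37)/37, M = 0, N = 2*sqrt(37)/37.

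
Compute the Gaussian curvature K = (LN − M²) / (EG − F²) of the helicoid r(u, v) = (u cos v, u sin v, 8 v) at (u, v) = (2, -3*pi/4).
K = -4/289

Coefficients of the first fundamental form: E = 1, F = 0, G = u^2 + 64.
Coefficients of the second fundamental form: L = 0, M = -8/sqrt(u^2 + 64), N = 0.
Assemble K = (LN − M²)/(EG − F²) = -64/(u^2 + 64)^2. At (u, v) = (2, -3*pi/4): K = -4/289.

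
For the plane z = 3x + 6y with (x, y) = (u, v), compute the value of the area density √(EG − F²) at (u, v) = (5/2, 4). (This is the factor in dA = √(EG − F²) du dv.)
√(EG − F²)|_{(5/2, 4)} = sqrt(46)

E = 10, F = 18, G = 37, so EG − F² = 46. Taking the positive square root: √(EG − F²) = sqrt(46). At (u, v) = (5/2, 4): sqrt(46).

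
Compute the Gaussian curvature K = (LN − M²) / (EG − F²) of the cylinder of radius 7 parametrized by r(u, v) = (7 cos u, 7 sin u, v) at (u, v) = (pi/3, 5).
K = 0

Coefficients of the first fundamental form: E = 49, F = 0, G = 1.
Coefficients of the second fundamental form: L = -7, M = 0, N = 0.
Assemble K = (LN − M²)/(EG − F²) = 0. At (u, v) = (pi/3, 5): K = 0.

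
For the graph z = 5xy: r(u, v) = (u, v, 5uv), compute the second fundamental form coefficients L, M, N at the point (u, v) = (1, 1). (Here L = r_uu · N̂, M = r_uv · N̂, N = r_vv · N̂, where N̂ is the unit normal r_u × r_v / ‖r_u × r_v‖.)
L = 0;  M = 5*sqrt(51)/51;  N = 0

Compute the unit normal N̂(u, v) = (-5*v/sqrt(25*u^2 + 25*v^2 + 1), -5*u/sqrt(25*u^2 + 25*v^2 + 1), 1/sqrt(25*u^2 + 25*v^2 + 1)), and the second partials r_uu, r_uv, r_vv. Take dot products:
  L(u, v) = r_uu · N̂ = 0,
  M(u, v) = r_uv · N̂ = 5/sqrt(25*u^2 + 25*v^2 + 1),
  N(u, v) = r_vv · N̂ = 0.
Evaluating at (u, v) = (1, 1):
  L = 0, M = 5*sqrt(51)/51, N = 0.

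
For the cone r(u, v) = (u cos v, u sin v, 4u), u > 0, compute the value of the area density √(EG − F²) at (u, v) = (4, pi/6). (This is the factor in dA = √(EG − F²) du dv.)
√(EG − F²)|_{(4, pi/6)} = 4*sqrt(17)

E = 17, F = 0, G = u^2, so EG − F² = 17*u^2. Taking the positive square root: √(EG − F²) = sqrt(17)*Abs(u). At (u, v) = (4, pi/6): 4*sqrt(17).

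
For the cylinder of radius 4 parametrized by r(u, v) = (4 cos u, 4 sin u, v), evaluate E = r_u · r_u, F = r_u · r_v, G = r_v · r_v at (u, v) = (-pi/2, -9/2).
E = 16;  F = 0;  G = 1

Partials: r_u = (-4*sin(u), 4*cos(u), 0), r_v = (0, 0, 1). As functions of (u, v):
  E = r_u · r_u = 16,
  F = r_u · r_v = 0,
  G = r_v · r_v = 1.
Evaluating at (u, v) = (-pi/2, -9/2): E = 16, F = 0, G = 1.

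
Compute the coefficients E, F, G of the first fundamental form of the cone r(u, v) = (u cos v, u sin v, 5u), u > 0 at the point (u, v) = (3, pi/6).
E = 26;  F = 0;  G = 9

Partials: r_u = (cos(v), sin(v), 5), r_v = (-u*sin(v), u*cos(v), 0). As functions of (u, v):
  E = r_u · r_u = 26,
  F = r_u · r_v = 0,
  G = r_v · r_v = u^2.
Evaluating at (u, v) = (3, pi/6): E = 26, F = 0, G = 9.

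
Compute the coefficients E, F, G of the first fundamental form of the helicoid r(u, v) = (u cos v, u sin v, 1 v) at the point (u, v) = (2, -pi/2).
E = 1;  F = 0;  G = 5

Partials: r_u = (cos(v), sin(v), 0), r_v = (-u*sin(v), u*cos(v), 1). As functions of (u, v):
  E = r_u · r_u = 1,
  F = r_u · r_v = 0,
  G = r_v · r_v = u^2 + 1.
Evaluating at (u, v) = (2, -pi/2): E = 1, F = 0, G = 5.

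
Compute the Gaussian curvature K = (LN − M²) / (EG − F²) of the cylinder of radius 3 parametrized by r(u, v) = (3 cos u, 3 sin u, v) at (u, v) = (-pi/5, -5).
K = 0

Coefficients of the first fundamental form: E = 9, F = 0, G = 1.
Coefficients of the second fundamental form: L = -3, M = 0, N = 0.
Assemble K = (LN − M²)/(EG − F²) = 0. At (u, v) = (-pi/5, -5): K = 0.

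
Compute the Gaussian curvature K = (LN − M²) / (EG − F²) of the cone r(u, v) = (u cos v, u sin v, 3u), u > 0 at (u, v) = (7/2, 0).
K = 0

Coefficients of the first fundamental form: E = 10, F = 0, G = u^2.
Coefficients of the second fundamental form: L = 0, M = 0, N = 3*sqrt(10)*u^2/(10*Abs(u)).
Assemble K = (LN − M²)/(EG − F²) = 0. At (u, v) = (7/2, 0): K = 0.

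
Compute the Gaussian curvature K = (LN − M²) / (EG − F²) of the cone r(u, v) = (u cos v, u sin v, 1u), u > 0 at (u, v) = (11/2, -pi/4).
K = 0

Coefficients of the first fundamental form: E = 2, F = 0, G = u^2.
Coefficients of the second fundamental form: L = 0, M = 0, N = sqrt(2)*u^2/(2*Abs(u)).
Assemble K = (LN − M²)/(EG − F²) = 0. At (u, v) = (11/2, -pi/4): K = 0.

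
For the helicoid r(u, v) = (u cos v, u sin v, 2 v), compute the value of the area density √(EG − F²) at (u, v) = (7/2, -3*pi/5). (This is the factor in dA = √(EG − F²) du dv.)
√(EG − F²)|_{(7/2, -3*pi/5)} = sqrt(65)/2

E = 1, F = 0, G = u^2 + 4, so EG − F² = u^2 + 4. Taking the positive square root: √(EG − F²) = sqrt(u^2 + 4). At (u, v) = (7/2, -3*pi/5): sqrt(65)/2.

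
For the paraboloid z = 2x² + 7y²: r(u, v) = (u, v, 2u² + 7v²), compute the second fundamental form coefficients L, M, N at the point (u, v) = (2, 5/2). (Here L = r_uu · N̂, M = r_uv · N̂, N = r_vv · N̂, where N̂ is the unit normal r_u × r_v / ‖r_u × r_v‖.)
L = 2*sqrt(1290)/645;  M = 0;  N = 7*sqrt(1290)/645

Compute the unit normal N̂(u, v) = (-4*u/sqrt(16*u^2 + 196*v^2 + 1), -14*v/sqrt(16*u^2 + 196*v^2 + 1), 1/sqrt(16*u^2 + 196*v^2 + 1)), and the second partials r_uu, r_uv, r_vv. Take dot products:
  L(u, v) = r_uu · N̂ = 4/sqrt(16*u^2 + 196*v^2 + 1),
  M(u, v) = r_uv · N̂ = 0,
  N(u, v) = r_vv · N̂ = 14/sqrt(16*u^2 + 196*v^2 + 1).
Evaluating at (u, v) = (2, 5/2):
  L = 2*sqrt(1290)/645, M = 0, N = 7*sqrt(1290)/645.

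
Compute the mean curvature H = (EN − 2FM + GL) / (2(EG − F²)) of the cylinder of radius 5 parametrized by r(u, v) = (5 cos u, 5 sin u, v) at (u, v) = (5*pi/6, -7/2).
H = -1/10

With E = 25, F = 0, G = 1, L = -5, M = 0, N = 0, assemble
  H = (EN − 2FM + GL) / (2(EG − F²)) = -1/10.
At (u, v) = (5*pi/6, -7/2): H = -1/10.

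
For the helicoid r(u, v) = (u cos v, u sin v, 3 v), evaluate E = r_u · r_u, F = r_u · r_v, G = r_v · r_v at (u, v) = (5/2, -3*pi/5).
E = 1;  F = 0;  G = 61/4

Partials: r_u = (cos(v), sin(v), 0), r_v = (-u*sin(v), u*cos(v), 3). As functions of (u, v):
  E = r_u · r_u = 1,
  F = r_u · r_v = 0,
  G = r_v · r_v = u^2 + 9.
Evaluating at (u, v) = (5/2, -3*pi/5): E = 1, F = 0, G = 61/4.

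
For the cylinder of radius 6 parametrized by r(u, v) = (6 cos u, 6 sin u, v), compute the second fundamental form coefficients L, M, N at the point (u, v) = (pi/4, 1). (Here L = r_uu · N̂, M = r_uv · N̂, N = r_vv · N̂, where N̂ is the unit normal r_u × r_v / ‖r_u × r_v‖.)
L = -6;  M = 0;  N = 0

Compute the unit normal N̂(u, v) = (cos(u), sin(u), 0), and the second partials r_uu, r_uv, r_vv. Take dot products:
  L(u, v) = r_uu · N̂ = -6,
  M(u, v) = r_uv · N̂ = 0,
  N(u, v) = r_vv · N̂ = 0.
Evaluating at (u, v) = (pi/4, 1):
  L = -6, M = 0, N = 0.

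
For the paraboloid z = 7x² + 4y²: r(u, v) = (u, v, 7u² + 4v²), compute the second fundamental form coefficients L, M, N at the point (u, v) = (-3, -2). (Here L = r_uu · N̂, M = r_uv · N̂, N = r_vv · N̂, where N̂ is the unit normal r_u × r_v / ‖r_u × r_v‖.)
L = 14*sqrt(2021)/2021;  M = 0;  N = 8*sqrt(2021)/2021

Compute the unit normal N̂(u, v) = (-14*u/sqrt(196*u^2 + 64*v^2 + 1), -8*v/sqrt(196*u^2 + 64*v^2 + 1), 1/sqrt(196*u^2 + 64*v^2 + 1)), and the second partials r_uu, r_uv, r_vv. Take dot products:
  L(u, v) = r_uu · N̂ = 14/sqrt(196*u^2 + 64*v^2 + 1),
  M(u, v) = r_uv · N̂ = 0,
  N(u, v) = r_vv · N̂ = 8/sqrt(196*u^2 + 64*v^2 + 1).
Evaluating at (u, v) = (-3, -2):
  L = 14*sqrt(2021)/2021, M = 0, N = 8*sqrt(2021)/2021.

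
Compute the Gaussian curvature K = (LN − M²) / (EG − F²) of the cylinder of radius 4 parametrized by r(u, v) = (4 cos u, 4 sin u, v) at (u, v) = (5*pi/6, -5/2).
K = 0

Coefficients of the first fundamental form: E = 16, F = 0, G = 1.
Coefficients of the second fundamental form: L = -4, M = 0, N = 0.
Assemble K = (LN − M²)/(EG − F²) = 0. At (u, v) = (5*pi/6, -5/2): K = 0.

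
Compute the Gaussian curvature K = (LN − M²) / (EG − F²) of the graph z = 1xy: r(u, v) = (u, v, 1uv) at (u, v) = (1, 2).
K = -1/36

Coefficients of the first fundamental form: E = v^2 + 1, F = u*v, G = u^2 + 1.
Coefficients of the second fundamental form: L = 0, M = 1/sqrt(u^2 + v^2 + 1), N = 0.
Assemble K = (LN − M²)/(EG − F²) = 1/((u^2*v^2 - (u^2 + 1)*(v^2 + 1))*(u^2 + v^2 + 1)). At (u, v) = (1, 2): K = -1/36.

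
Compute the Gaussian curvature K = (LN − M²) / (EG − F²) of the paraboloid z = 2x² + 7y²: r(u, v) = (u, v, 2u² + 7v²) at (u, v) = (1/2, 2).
K = 56/622521

Coefficients of the first fundamental form: E = 16*u^2 + 1, F = 56*u*v, G = 196*v^2 + 1.
Coefficients of the second fundamental form: L = 4/sqrt(16*u^2 + 196*v^2 + 1), M = 0, N = 14/sqrt(16*u^2 + 196*v^2 + 1).
Assemble K = (LN − M²)/(EG − F²) = 56/(256*u^4 + 6272*u^2*v^2 + 32*u^2 + 38416*v^4 + 392*v^2 + 1). At (u, v) = (1/2, 2): K = 56/622521.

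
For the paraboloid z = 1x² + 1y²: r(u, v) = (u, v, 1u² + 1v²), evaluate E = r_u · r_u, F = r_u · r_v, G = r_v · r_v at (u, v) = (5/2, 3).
E = 26;  F = 30;  G = 37

Partials: r_u = (1, 0, 2*u), r_v = (0, 1, 2*v). As functions of (u, v):
  E = r_u · r_u = 4*u^2 + 1,
  F = r_u · r_v = 4*u*v,
  G = r_v · r_v = 4*v^2 + 1.
Evaluating at (u, v) = (5/2, 3): E = 26, F = 30, G = 37.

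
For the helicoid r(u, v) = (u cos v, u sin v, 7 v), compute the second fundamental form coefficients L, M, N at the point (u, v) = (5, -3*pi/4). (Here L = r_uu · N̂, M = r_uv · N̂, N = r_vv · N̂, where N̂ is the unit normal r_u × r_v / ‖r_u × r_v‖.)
L = 0;  M = -7*sqrt(74)/74;  N = 0

Compute the unit normal N̂(u, v) = (7*sin(v)/sqrt(u^2 + 49), -7*cos(v)/sqrt(u^2 + 49), u/sqrt(u^2 + 49)), and the second partials r_uu, r_uv, r_vv. Take dot products:
  L(u, v) = r_uu · N̂ = 0,
  M(u, v) = r_uv · N̂ = -7/sqrt(u^2 + 49),
  N(u, v) = r_vv · N̂ = 0.
Evaluating at (u, v) = (5, -3*pi/4):
  L = 0, M = -7*sqrt(74)/74, N = 0.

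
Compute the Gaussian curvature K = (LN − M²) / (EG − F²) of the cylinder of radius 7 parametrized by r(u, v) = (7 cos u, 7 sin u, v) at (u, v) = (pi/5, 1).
K = 0

Coefficients of the first fundamental form: E = 49, F = 0, G = 1.
Coefficients of the second fundamental form: L = -7, M = 0, N = 0.
Assemble K = (LN − M²)/(EG − F²) = 0. At (u, v) = (pi/5, 1): K = 0.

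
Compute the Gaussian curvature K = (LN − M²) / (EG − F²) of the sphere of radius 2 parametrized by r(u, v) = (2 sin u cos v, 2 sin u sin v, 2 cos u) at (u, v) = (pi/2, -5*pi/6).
K = 1/4

Coefficients of the first fundamental form: E = 4, F = 0, G = 4*sin(u)^2.
Coefficients of the second fundamental form: L = -2*sin(u)/Abs(sin(u)), M = 0, N = -2*sin(u)^3/Abs(sin(u)).
Assemble K = (LN − M²)/(EG − F²) = 1/4. At (u, v) = (pi/2, -5*pi/6): K = 1/4.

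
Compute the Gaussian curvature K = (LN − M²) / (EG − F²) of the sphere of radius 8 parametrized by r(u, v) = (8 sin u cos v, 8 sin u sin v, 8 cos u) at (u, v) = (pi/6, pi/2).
K = 1/64

Coefficients of the first fundamental form: E = 64, F = 0, G = 64*sin(u)^2.
Coefficients of the second fundamental form: L = -8*sin(u)/Abs(sin(u)), M = 0, N = -8*sin(u)^3/Abs(sin(u)).
Assemble K = (LN − M²)/(EG − F²) = 1/64. At (u, v) = (pi/6, pi/2): K = 1/64.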